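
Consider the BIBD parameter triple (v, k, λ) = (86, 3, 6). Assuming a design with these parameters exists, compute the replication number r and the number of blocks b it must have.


Any 2-(v, k, λ) BIBD satisfies two necessary conditions:
  (i)  Each point sits in r blocks, and counting incidences through any fixed point gives r(k − 1) = λ(v − 1), so r = λ(v − 1)/(k − 1).
  (ii) Total incidences bk = vr, so b = vr/k.
Step 1: r = λ(v − 1)/(k − 1) = 6·(86 − 1)/(3 − 1) = 6·85/2 = 510/2 = 255.
Step 2: b = vr/k = 86·255/3 = 21930/3 = 7310.
Check integrality: r = 255 ∈ Z ✓, b = 7310 ∈ Z ✓.
(These identities are necessary conditions: they determine r and b for any design with these parameters, but do not by themselves prove that one exists.)

r = 255, b = 7310.


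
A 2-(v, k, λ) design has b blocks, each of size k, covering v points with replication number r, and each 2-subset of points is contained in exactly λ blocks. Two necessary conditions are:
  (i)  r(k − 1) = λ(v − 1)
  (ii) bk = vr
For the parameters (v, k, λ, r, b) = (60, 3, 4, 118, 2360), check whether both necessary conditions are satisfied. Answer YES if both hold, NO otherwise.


Condition (i): r(k − 1) = 118·2 = 236; λ(v − 1) = 4·59 = 236. Match? YES.
Condition (ii): bk = 2360·3 = 7080; vr = 60·118 = 7080. Match? YES.
Both conditions hold? YES.

YES


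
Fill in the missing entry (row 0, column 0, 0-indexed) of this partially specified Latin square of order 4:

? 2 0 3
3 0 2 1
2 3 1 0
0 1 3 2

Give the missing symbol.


Row 0 contains symbols [0, 2, 3] — missing [1].
Column 0 contains symbols [0, 2, 3] — missing [1].
The missing symbol must appear in both missing sets; intersection = [1].
Therefore the hidden value is 1.

Missing value = 1.


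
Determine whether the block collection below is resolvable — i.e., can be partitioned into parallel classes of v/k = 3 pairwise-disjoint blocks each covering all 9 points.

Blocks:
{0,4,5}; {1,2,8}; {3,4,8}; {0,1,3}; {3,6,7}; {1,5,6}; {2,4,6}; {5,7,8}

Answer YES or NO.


v = 9, block size k = 3, number of blocks = 8.
For resolvability, blocks must partition into parallel classes of size v/k = 3.
Total blocks must therefore be a multiple of 3: 8 = 3·2 + 2 ⇒ not divisible ✗.
Resolvable? NO.

NO


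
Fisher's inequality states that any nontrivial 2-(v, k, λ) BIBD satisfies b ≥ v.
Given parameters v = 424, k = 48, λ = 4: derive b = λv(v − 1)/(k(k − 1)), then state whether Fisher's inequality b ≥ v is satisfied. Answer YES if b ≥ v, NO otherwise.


b = λv(v − 1)/(k(k − 1)) = 4·424·423/(48·47) = 717408/2256 = 318.
Compare with v = 424: b < v, so Fisher's inequality fails.

NO


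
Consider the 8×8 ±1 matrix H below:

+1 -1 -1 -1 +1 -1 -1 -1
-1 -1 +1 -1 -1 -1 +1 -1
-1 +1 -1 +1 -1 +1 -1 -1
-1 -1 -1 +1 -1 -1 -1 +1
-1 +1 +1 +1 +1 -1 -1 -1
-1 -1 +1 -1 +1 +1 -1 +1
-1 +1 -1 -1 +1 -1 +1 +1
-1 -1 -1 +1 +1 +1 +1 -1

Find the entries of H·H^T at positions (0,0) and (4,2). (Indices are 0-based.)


Row 0 of H: [1, -1, -1, -1, 1, -1, -1, -1].
Row 2 of H: [-1, 1, -1, 1, -1, 1, -1, -1].
Row 4 of H: [-1, 1, 1, 1, 1, -1, -1, -1].
(H·H^T)[0][0] = Σ_j H[0][j]·H[0][j] = (1)² + (-1)² + (-1)² + (-1)² + (1)² + (-1)² + (-1)² + (-1)² = 1 + 1 + 1 + 1 + 1 + 1 + 1 + 1 = 8.
(H·H^T)[4][2] = Σ_j H[4][j]·H[2][j] = (-1)·(-1) + (1)·(1) + (1)·(-1) + (1)·(1) + (1)·(-1) + (-1)·(1) + (-1)·(-1) + (-1)·(-1) = 1 + 1 + -1 + 1 + -1 + -1 + 1 + 1 = 2.
Rows 4 and 2 are not orthogonal (dot product = 2 ≠ 0), so H is not a Hadamard matrix.

(0,0) entry = 8; (4,2) entry = 2.


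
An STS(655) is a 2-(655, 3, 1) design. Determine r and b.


An STS(v) is a 2-(v, 3, 1) BIBD: block size k = 3, λ = 1.
Replication: r(k − 1) = λ(v − 1) ⇒ r·2 = 655 − 1 = 654 ⇒ r = 327.
Block count: b = v(v − 1)/6 = 655·654/6 = 428370/6 = 71395.

r = 327, b = 71395.


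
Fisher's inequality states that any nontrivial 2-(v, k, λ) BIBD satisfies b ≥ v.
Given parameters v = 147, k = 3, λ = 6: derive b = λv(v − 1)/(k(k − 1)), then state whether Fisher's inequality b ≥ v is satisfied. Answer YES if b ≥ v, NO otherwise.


r = λ(v − 1)/(k − 1) = 6·146/2 = 438.
b = vr/k = 147·438/3 = 21462.
Fisher's inequality: b ≥ v ⇔ 21462 ≥ 147? YES.

YES


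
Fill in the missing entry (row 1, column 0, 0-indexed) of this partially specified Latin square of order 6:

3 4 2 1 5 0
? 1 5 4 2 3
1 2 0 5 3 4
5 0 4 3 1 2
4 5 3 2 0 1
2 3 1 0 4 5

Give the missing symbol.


Row 1 contains symbols [1, 2, 3, 4, 5] — missing [0].
Column 0 contains symbols [1, 2, 3, 4, 5] — missing [0].
The missing symbol must appear in both missing sets; intersection = [0].
Therefore the hidden value is 0.

Missing value = 0.


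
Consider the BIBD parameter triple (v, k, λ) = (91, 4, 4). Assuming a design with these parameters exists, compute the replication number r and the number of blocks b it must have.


Any 2-(v, k, λ) BIBD satisfies two necessary conditions:
  (i)  Each point sits in r blocks, and counting incidences through any fixed point gives r(k − 1) = λ(v − 1), so r = λ(v − 1)/(k − 1).
  (ii) Total incidences bk = vr, so b = vr/k.
Step 1: r = λ(v − 1)/(k − 1) = 4·(91 − 1)/(4 − 1) = 4·90/3 = 360/3 = 120.
Step 2: b = vr/k = 91·120/4 = 10920/4 = 2730.
Check integrality: r = 120 ∈ Z ✓, b = 2730 ∈ Z ✓.
(These identities are necessary conditions: they determine r and b for any design with these parameters, but do not by themselves prove that one exists.)

r = 120, b = 2730.


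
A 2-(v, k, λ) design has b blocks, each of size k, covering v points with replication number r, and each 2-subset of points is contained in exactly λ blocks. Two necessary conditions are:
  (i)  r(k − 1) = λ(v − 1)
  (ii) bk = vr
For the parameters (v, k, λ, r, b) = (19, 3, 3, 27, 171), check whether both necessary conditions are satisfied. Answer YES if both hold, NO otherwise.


Condition (i): r(k − 1) = 27·2 = 54; λ(v − 1) = 3·18 = 54. Match? YES.
Condition (ii): bk = 171·3 = 513; vr = 19·27 = 513. Match? YES.
Both conditions hold? YES.

YES


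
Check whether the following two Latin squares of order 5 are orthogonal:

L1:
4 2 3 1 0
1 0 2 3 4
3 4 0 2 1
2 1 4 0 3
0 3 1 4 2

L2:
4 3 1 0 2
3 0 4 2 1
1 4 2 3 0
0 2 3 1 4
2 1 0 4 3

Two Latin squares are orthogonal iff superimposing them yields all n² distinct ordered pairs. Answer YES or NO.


Form the n² = 25 superimposed pairs (L1[i][j], L2[i][j]), row by row (rows and columns indexed from 0):
row 0: (4,4) (2,3) (3,1) (1,0) (0,2)
row 1: (1,3) (0,0) (2,4) (3,2) (4,1)
row 2: (3,1) (4,4) (0,2) (2,3) (1,0)
row 3: (2,0) (1,2) (4,3) (0,1) (3,4)
row 4: (0,2) (3,1) (1,0) (4,4) (2,3)
Orthogonality requires all 25 pairs distinct.
But the pair (3,1) repeats: cell (0,2) has L1 = 3, L2 = 1, and cell (2,0) has L1 = 3, L2 = 1.
A repeated pair means some other pair never occurs (only 15 distinct pairs out of 25), so the squares are not orthogonal.
Conclusion: NO.

NO


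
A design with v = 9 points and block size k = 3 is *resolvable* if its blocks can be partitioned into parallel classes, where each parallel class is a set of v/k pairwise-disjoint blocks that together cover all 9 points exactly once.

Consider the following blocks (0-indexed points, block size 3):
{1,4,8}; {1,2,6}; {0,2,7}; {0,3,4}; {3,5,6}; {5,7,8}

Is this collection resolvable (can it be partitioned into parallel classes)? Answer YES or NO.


v = 9, block size k = 3, number of blocks = 6.
For resolvability, blocks must partition into parallel classes of size v/k = 3.
Total blocks must therefore be a multiple of 3: 6 = 3·2 + 0 ⇒ divisible ✓.
Greedy packing gives 2 candidate class(es). Each should be a full parallel class (size 3, covers all 9 points).
  Class 1 (3 blocks): {1,4,8}; {0,2,7}; {3,5,6}. Points covered: [0, 1, 2, 3, 4, 5, 6, 7, 8].
  Class 2 (3 blocks): {1,2,6}; {0,3,4}; {5,7,8}. Points covered: [0, 1, 2, 3, 4, 5, 6, 7, 8].
All classes full (size 3)? YES. All classes cover every point? YES.
Resolvable? YES.

YES


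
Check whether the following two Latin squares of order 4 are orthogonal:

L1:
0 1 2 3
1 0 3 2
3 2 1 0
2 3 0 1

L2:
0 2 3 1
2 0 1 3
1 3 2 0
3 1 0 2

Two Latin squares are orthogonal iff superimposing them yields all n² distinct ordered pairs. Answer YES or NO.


Form the n² = 16 superimposed pairs (L1[i][j], L2[i][j]), row by row (rows and columns indexed from 0):
row 0: (0,0) (1,2) (2,3) (3,1)
row 1: (1,2) (0,0) (3,1) (2,3)
row 2: (3,1) (2,3) (1,2) (0,0)
row 3: (2,3) (3,1) (0,0) (1,2)
Orthogonality requires all 16 pairs distinct.
But the pair (1,2) repeats: cell (0,1) has L1 = 1, L2 = 2, and cell (1,0) has L1 = 1, L2 = 2.
A repeated pair means some other pair never occurs (only 4 distinct pairs out of 16), so the squares are not orthogonal.
Conclusion: NO.

NO


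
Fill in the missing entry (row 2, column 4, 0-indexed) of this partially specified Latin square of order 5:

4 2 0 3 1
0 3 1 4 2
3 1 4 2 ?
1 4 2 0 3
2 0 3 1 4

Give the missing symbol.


Row 2 contains symbols [1, 2, 3, 4] — missing [0].
Column 4 contains symbols [1, 2, 3, 4] — missing [0].
The missing symbol must appear in both missing sets; intersection = [0].
Therefore the hidden value is 0.

Missing value = 0.


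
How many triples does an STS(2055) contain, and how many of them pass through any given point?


An STS(v) is a 2-(v, 3, 1) BIBD: block size k = 3, λ = 1.
Replication: r(k − 1) = λ(v − 1) ⇒ r·2 = 2055 − 1 = 2054 ⇒ r = 1027.
Block count: b = v(v − 1)/6 = 2055·2054/6 = 4220970/6 = 703495.

r = 1027, b = 703495.


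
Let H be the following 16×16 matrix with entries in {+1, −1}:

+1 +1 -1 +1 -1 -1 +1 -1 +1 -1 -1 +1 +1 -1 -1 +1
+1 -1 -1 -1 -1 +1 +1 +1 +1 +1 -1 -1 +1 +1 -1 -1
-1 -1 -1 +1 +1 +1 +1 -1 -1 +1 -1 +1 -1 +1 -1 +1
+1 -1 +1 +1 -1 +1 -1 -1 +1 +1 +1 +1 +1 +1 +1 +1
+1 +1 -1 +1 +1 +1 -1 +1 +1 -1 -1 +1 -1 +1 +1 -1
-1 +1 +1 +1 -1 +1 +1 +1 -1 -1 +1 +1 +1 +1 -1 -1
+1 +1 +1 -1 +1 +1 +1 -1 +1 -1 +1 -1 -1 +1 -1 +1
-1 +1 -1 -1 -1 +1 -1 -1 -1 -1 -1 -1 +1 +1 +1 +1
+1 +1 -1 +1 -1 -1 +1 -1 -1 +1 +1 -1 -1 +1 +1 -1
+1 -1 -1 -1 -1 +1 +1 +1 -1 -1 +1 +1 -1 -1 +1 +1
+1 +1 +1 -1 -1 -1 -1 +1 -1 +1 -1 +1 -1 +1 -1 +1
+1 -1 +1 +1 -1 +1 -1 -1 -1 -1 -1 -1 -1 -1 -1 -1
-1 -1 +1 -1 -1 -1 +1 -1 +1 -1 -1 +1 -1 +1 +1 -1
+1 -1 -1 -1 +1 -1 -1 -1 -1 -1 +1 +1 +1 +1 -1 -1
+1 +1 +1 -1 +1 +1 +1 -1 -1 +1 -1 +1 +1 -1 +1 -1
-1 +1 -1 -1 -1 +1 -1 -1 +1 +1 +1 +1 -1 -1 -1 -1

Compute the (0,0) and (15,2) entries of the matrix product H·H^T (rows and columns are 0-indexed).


Row 0 of H: [1, 1, -1, 1, -1, -1, 1, -1, 1, -1, -1, 1, 1, -1, -1, 1].
Row 2 of H: [-1, -1, -1, 1, 1, 1, 1, -1, -1, 1, -1, 1, -1, 1, -1, 1].
Row 15 of H: [-1, 1, -1, -1, -1, 1, -1, -1, 1, 1, 1, 1, -1, -1, -1, -1].
(H·H^T)[0][0] = Σ_j H[0][j]·H[0][j] = (1)² + (1)² + (-1)² + (1)² + (-1)² + (-1)² + (1)² + (-1)² + (1)² + (-1)² + (-1)² + (1)² + (1)² + (-1)² + (-1)² + (1)² = 1 + 1 + 1 + 1 + 1 + 1 + 1 + 1 + 1 + 1 + 1 + 1 + 1 + 1 + 1 + 1 = 16.
(H·H^T)[15][2] = Σ_j H[15][j]·H[2][j] = (-1)·(-1) + (1)·(-1) + (-1)·(-1) + (-1)·(1) + (-1)·(1) + (1)·(1) + (-1)·(1) + (-1)·(-1) + (1)·(-1) + (1)·(1) + (1)·(-1) + (1)·(1) + (-1)·(-1) + (-1)·(1) + (-1)·(-1) + (-1)·(1) = 1 + -1 + 1 + -1 + -1 + 1 + -1 + 1 + -1 + 1 + -1 + 1 + 1 + -1 + 1 + -1 = 0.
So rows 15 and 2 are orthogonal; the diagonal entry equals n = 16.

(0,0) entry = 16; (15,2) entry = 0.


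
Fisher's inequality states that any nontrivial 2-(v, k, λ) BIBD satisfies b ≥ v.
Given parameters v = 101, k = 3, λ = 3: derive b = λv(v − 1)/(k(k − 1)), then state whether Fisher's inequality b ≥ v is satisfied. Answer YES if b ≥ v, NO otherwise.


r = λ(v − 1)/(k − 1) = 3·100/2 = 150.
b = vr/k = 101·150/3 = 5050.
Fisher's inequality: b ≥ v ⇔ 5050 ≥ 101? YES.

YES


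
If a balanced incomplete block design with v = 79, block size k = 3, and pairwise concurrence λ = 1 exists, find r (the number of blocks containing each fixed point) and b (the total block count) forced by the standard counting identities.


Any 2-(v, k, λ) BIBD satisfies two necessary conditions:
  (i)  Each point sits in r blocks, and counting incidences through any fixed point gives r(k − 1) = λ(v − 1), so r = λ(v − 1)/(k − 1).
  (ii) Total incidences bk = vr, so b = vr/k.
Step 1: r = λ(v − 1)/(k − 1) = 1·(79 − 1)/(3 − 1) = 1·78/2 = 78/2 = 39.
Step 2: b = vr/k = 79·39/3 = 3081/3 = 1027.
Check integrality: r = 39 ∈ Z ✓, b = 1027 ∈ Z ✓.
(These identities are necessary conditions: they determine r and b for any design with these parameters, but do not by themselves prove that one exists.)

r = 39, b = 1027.


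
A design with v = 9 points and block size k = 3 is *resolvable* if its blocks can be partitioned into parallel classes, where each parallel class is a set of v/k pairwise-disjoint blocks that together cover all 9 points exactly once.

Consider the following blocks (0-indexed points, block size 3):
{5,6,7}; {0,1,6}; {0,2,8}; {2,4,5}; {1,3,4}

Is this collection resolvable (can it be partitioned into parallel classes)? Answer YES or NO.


v = 9, block size k = 3, number of blocks = 5.
For resolvability, blocks must partition into parallel classes of size v/k = 3.
Total blocks must therefore be a multiple of 3: 5 = 3·1 + 2 ⇒ not divisible ✗.
Resolvable? NO.

NO


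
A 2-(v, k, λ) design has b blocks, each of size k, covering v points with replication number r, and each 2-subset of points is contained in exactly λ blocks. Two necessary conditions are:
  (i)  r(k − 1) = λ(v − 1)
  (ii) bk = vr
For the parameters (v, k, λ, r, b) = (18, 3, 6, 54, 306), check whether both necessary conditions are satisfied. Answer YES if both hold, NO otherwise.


Condition (i): r(k − 1) = 54·2 = 108; λ(v − 1) = 6·17 = 102. Match? NO.
Condition (ii): bk = 306·3 = 918; vr = 18·54 = 972. Match? NO.
Both conditions hold? NO.

NO


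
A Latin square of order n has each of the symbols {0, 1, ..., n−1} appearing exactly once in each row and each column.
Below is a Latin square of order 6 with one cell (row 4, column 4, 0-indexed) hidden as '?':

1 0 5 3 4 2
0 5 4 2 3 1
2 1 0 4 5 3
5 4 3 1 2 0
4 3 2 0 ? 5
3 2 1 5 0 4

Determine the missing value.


Row 4 contains symbols [0, 2, 3, 4, 5] — missing [1].
Column 4 contains symbols [0, 2, 3, 4, 5] — missing [1].
The missing symbol must appear in both missing sets; intersection = [1].
Therefore the hidden value is 1.

Missing value = 1.


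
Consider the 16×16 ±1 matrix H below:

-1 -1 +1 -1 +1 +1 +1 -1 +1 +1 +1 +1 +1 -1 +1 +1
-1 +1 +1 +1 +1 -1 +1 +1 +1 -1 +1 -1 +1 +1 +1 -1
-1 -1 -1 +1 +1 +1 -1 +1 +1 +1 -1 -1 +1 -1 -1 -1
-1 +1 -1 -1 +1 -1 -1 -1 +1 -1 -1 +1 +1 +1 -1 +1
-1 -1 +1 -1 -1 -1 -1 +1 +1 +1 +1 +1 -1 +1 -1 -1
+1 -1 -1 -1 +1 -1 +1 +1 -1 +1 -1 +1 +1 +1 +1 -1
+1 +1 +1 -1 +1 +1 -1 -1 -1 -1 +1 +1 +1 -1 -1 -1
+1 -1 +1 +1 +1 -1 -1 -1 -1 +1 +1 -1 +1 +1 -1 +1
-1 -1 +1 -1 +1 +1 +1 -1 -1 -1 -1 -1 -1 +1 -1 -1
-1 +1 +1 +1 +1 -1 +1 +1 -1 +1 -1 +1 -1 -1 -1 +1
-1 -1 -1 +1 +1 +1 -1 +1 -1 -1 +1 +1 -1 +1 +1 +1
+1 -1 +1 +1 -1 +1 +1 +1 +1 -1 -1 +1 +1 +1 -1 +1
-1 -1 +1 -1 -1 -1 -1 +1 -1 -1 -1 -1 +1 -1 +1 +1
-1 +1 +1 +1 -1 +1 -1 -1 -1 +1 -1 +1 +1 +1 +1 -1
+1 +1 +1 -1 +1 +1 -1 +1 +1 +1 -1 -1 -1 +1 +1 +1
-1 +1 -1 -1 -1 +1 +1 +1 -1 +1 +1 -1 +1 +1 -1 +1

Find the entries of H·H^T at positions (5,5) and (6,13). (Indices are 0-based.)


Row 5 of H: [1, -1, -1, -1, 1, -1, 1, 1, -1, 1, -1, 1, 1, 1, 1, -1].
Row 6 of H: [1, 1, 1, -1, 1, 1, -1, -1, -1, -1, 1, 1, 1, -1, -1, -1].
Row 13 of H: [-1, 1, 1, 1, -1, 1, -1, -1, -1, 1, -1, 1, 1, 1, 1, -1].
(H·H^T)[5][5] = Σ_j H[5][j]·H[5][j] = (1)² + (-1)² + (-1)² + (-1)² + (1)² + (-1)² + (1)² + (1)² + (-1)² + (1)² + (-1)² + (1)² + (1)² + (1)² + (1)² + (-1)² = 1 + 1 + 1 + 1 + 1 + 1 + 1 + 1 + 1 + 1 + 1 + 1 + 1 + 1 + 1 + 1 = 16.
(H·H^T)[6][13] = Σ_j H[6][j]·H[13][j] = (1)·(-1) + (1)·(1) + (1)·(1) + (-1)·(1) + (1)·(-1) + (1)·(1) + (-1)·(-1) + (-1)·(-1) + (-1)·(-1) + (-1)·(1) + (1)·(-1) + (1)·(1) + (1)·(1) + (-1)·(1) + (-1)·(1) + (-1)·(-1) = -1 + 1 + 1 + -1 + -1 + 1 + 1 + 1 + 1 + -1 + -1 + 1 + 1 + -1 + -1 + 1 = 2.
Rows 6 and 13 are not orthogonal (dot product = 2 ≠ 0), so H is not a Hadamard matrix.

(5,5) entry = 16; (6,13) entry = 2.


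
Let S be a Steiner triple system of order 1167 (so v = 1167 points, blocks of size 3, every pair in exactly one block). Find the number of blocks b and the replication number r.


An STS(v) is a 2-(v, 3, 1) BIBD: block size k = 3, λ = 1.
Replication: r(k − 1) = λ(v − 1) ⇒ r·2 = 1167 − 1 = 1166 ⇒ r = 583.
Block count: b = v(v − 1)/6 = 1167·1166/6 = 1360722/6 = 226787.

r = 583, b = 226787.


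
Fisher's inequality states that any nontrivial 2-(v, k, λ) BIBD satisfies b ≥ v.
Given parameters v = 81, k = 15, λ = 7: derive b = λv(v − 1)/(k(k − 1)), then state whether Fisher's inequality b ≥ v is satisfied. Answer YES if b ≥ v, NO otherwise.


r = λ(v − 1)/(k − 1) = 7·80/14 = 40.
b = vr/k = 81·40/15 = 216.
Fisher's inequality: b ≥ v ⇔ 216 ≥ 81? YES.

YES


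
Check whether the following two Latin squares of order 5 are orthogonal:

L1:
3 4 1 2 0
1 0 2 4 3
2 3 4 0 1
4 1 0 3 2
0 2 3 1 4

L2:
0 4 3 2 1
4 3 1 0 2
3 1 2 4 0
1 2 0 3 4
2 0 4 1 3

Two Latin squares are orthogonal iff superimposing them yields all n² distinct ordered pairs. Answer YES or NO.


Form the n² = 25 superimposed pairs (L1[i][j], L2[i][j]), row by row (rows and columns indexed from 0):
row 0: (3,0) (4,4) (1,3) (2,2) (0,1)
row 1: (1,4) (0,3) (2,1) (4,0) (3,2)
row 2: (2,3) (3,1) (4,2) (0,4) (1,0)
row 3: (4,1) (1,2) (0,0) (3,3) (2,4)
row 4: (0,2) (2,0) (3,4) (1,1) (4,3)
Orthogonality requires all 25 pairs distinct.
Check by first coordinate: for each symbol s of L1, list the L2 entries in the n cells where L1 = s; they must all differ.
  L1 = 0: L2 entries (in reading order) 1, 3, 4, 0, 2 — all 5 distinct ✓
  L1 = 1: L2 entries (in reading order) 3, 4, 0, 2, 1 — all 5 distinct ✓
  L1 = 2: L2 entries (in reading order) 2, 1, 3, 4, 0 — all 5 distinct ✓
  L1 = 3: L2 entries (in reading order) 0, 2, 1, 3, 4 — all 5 distinct ✓
  L1 = 4: L2 entries (in reading order) 4, 0, 2, 1, 3 — all 5 distinct ✓
Every symbol of L1 meets every symbol of L2 exactly once, so all 25 pairs are distinct (25 of 25).
Conclusion: YES.

YES


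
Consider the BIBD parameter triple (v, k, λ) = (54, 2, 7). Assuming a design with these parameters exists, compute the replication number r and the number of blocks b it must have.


Any 2-(v, k, λ) BIBD satisfies two necessary conditions:
  (i)  Each point sits in r blocks, and counting incidences through any fixed point gives r(k − 1) = λ(v − 1), so r = λ(v − 1)/(k − 1).
  (ii) Total incidences bk = vr, so b = vr/k.
Step 1: r = λ(v − 1)/(k − 1) = 7·(54 − 1)/(2 − 1) = 7·53/1 = 371/1 = 371.
Step 2: b = vr/k = 54·371/2 = 20034/2 = 10017.
Check integrality: r = 371 ∈ Z ✓, b = 10017 ∈ Z ✓.
(These identities are necessary conditions: they determine r and b for any design with these parameters, but do not by themselves prove that one exists.)

r = 371, b = 10017.


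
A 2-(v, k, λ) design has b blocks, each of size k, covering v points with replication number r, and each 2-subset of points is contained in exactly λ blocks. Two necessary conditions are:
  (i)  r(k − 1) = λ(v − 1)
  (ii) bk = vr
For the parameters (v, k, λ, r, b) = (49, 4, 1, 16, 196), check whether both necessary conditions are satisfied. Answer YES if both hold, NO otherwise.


Condition (i): r(k − 1) = 16·3 = 48; λ(v − 1) = 1·48 = 48. Match? YES.
Condition (ii): bk = 196·4 = 784; vr = 49·16 = 784. Match? YES.
Both conditions hold? YES.

YES


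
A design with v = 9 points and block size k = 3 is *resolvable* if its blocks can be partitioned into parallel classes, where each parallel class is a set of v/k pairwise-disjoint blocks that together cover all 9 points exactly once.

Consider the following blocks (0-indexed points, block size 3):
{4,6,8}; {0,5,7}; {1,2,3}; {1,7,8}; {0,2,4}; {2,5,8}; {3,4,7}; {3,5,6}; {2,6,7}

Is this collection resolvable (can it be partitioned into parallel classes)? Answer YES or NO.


v = 9, block size k = 3, number of blocks = 9.
For resolvability, blocks must partition into parallel classes of size v/k = 3.
Total blocks must therefore be a multiple of 3: 9 = 3·3 + 0 ⇒ divisible ✓.
Consider block {2,5,8}. The only other block(s) in the collection disjoint from it are {3,4,7} — just 1 block(s). Any parallel class containing {2,5,8} would need 2 other blocks each disjoint from it, so no parallel class of size 3 can contain {2,5,8}.
Since every block must belong to some parallel class in a resolution, the collection cannot be partitioned into parallel classes.
Resolvable? NO.

NO


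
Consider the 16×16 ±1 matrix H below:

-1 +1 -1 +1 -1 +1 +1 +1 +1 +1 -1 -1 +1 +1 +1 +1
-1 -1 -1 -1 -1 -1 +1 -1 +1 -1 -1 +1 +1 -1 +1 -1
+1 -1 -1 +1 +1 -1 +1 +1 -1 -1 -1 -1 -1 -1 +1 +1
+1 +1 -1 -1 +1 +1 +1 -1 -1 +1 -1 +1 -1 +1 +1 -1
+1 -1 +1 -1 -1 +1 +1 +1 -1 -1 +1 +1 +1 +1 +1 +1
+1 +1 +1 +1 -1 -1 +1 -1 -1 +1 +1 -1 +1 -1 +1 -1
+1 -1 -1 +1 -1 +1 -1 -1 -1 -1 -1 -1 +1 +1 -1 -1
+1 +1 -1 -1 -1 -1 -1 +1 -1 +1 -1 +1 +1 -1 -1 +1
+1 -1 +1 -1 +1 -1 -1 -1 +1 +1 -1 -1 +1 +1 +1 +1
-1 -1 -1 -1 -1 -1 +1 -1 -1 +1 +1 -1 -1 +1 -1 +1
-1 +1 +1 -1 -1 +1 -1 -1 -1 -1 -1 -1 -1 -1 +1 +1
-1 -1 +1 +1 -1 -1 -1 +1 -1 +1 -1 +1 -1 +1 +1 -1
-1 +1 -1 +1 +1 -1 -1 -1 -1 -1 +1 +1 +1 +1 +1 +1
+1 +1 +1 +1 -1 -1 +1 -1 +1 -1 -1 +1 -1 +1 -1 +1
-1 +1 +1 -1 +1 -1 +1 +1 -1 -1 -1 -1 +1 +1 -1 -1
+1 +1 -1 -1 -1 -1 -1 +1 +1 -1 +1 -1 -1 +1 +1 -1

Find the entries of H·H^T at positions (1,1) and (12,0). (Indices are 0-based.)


Row 0 of H: [-1, 1, -1, 1, -1, 1, 1, 1, 1, 1, -1, -1, 1, 1, 1, 1].
Row 1 of H: [-1, -1, -1, -1, -1, -1, 1, -1, 1, -1, -1, 1, 1, -1, 1, -1].
Row 12 of H: [-1, 1, -1, 1, 1, -1, -1, -1, -1, -1, 1, 1, 1, 1, 1, 1].
(H·H^T)[1][1] = Σ_j H[1][j]·H[1][j] = (-1)² + (-1)² + (-1)² + (-1)² + (-1)² + (-1)² + (1)² + (-1)² + (1)² + (-1)² + (-1)² + (1)² + (1)² + (-1)² + (1)² + (-1)² = 1 + 1 + 1 + 1 + 1 + 1 + 1 + 1 + 1 + 1 + 1 + 1 + 1 + 1 + 1 + 1 = 16.
(H·H^T)[12][0] = Σ_j H[12][j]·H[0][j] = (-1)·(-1) + (1)·(1) + (-1)·(-1) + (1)·(1) + (1)·(-1) + (-1)·(1) + (-1)·(1) + (-1)·(1) + (-1)·(1) + (-1)·(1) + (1)·(-1) + (1)·(-1) + (1)·(1) + (1)·(1) + (1)·(1) + (1)·(1) = 1 + 1 + 1 + 1 + -1 + -1 + -1 + -1 + -1 + -1 + -1 + -1 + 1 + 1 + 1 + 1 = 0.
So rows 12 and 0 are orthogonal; the diagonal entry equals n = 16.

(1,1) entry = 16; (12,0) entry = 0.


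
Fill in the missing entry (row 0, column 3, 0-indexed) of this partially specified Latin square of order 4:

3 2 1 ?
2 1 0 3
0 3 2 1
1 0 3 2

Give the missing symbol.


Row 0 contains symbols [1, 2, 3] — missing [0].
Column 3 contains symbols [1, 2, 3] — missing [0].
The missing symbol must appear in both missing sets; intersection = [0].
Therefore the hidden value is 0.

Missing value = 0.


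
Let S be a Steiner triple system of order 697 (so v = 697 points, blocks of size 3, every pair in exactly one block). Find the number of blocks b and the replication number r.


An STS(v) is a 2-(v, 3, 1) BIBD: block size k = 3, λ = 1.
Replication: r(k − 1) = λ(v − 1) ⇒ r·2 = 697 − 1 = 696 ⇒ r = 348.
Block count: b = v(v − 1)/6 = 697·696/6 = 485112/6 = 80852.
(Check via bk = vr: 80852·3 = 242556 = 697·348 = 242556 ✓.)

r = 348, b = 80852.


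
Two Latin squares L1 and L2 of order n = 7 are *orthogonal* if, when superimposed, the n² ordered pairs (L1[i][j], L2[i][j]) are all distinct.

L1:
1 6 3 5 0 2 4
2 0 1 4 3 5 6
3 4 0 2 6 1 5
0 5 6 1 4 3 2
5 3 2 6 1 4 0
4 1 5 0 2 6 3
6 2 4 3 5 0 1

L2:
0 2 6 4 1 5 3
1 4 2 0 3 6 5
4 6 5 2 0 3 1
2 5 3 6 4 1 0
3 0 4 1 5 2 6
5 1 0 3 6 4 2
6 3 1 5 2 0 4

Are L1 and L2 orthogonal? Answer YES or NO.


Form the n² = 49 superimposed pairs (L1[i][j], L2[i][j]), row by row (rows and columns indexed from 0):
row 0: (1,0) (6,2) (3,6) (5,4) (0,1) (2,5) (4,3)
row 1: (2,1) (0,4) (1,2) (4,0) (3,3) (5,6) (6,5)
row 2: (3,4) (4,6) (0,5) (2,2) (6,0) (1,3) (5,1)
row 3: (0,2) (5,5) (6,3) (1,6) (4,4) (3,1) (2,0)
row 4: (5,3) (3,0) (2,4) (6,1) (1,5) (4,2) (0,6)
row 5: (4,5) (1,1) (5,0) (0,3) (2,6) (6,4) (3,2)
row 6: (6,6) (2,3) (4,1) (3,5) (5,2) (0,0) (1,4)
Orthogonality requires all 49 pairs distinct.
Check by first coordinate: for each symbol s of L1, list the L2 entries in the n cells where L1 = s; they must all differ.
  L1 = 0: L2 entries (in reading order) 1, 4, 5, 2, 6, 3, 0 — all 7 distinct ✓
  L1 = 1: L2 entries (in reading order) 0, 2, 3, 6, 5, 1, 4 — all 7 distinct ✓
  L1 = 2: L2 entries (in reading order) 5, 1, 2, 0, 4, 6, 3 — all 7 distinct ✓
  L1 = 3: L2 entries (in reading order) 6, 3, 4, 1, 0, 2, 5 — all 7 distinct ✓
  L1 = 4: L2 entries (in reading order) 3, 0, 6, 4, 2, 5, 1 — all 7 distinct ✓
  L1 = 5: L2 entries (in reading order) 4, 6, 1, 5, 3, 0, 2 — all 7 distinct ✓
  L1 = 6: L2 entries (in reading order) 2, 5, 0, 3, 1, 4, 6 — all 7 distinct ✓
Every symbol of L1 meets every symbol of L2 exactly once, so all 49 pairs are distinct (49 of 49).
Conclusion: YES.

YES


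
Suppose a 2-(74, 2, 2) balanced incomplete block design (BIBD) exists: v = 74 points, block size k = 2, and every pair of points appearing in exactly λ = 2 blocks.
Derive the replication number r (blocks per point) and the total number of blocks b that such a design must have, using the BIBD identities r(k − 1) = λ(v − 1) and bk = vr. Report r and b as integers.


Any 2-(v, k, λ) BIBD satisfies two necessary conditions:
  (i)  Each point sits in r blocks, and counting incidences through any fixed point gives r(k − 1) = λ(v − 1), so r = λ(v − 1)/(k − 1).
  (ii) Total incidences bk = vr, so b = vr/k.
Step 1: r = λ(v − 1)/(k − 1) = 2·(74 − 1)/(2 − 1) = 2·73/1 = 146/1 = 146.
Step 2: b = vr/k = 74·146/2 = 10804/2 = 5402.
Check integrality: r = 146 ∈ Z ✓, b = 5402 ∈ Z ✓.
(These identities are necessary conditions: they determine r and b for any design with these parameters, but do not by themselves prove that one exists.)

r = 146, b = 5402.


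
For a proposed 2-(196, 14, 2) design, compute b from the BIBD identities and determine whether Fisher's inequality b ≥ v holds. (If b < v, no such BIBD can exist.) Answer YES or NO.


b = λv(v − 1)/(k(k − 1)) = 2·196·195/(14·13) = 76440/182 = 420.
Compare with v = 196: b ≥ v, so Fisher's inequality holds.

YES


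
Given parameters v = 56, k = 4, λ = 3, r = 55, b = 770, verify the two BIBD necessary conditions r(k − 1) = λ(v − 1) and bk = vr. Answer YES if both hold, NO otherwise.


Condition (i): r(k − 1) = 55·3 = 165; λ(v − 1) = 3·55 = 165. Match? YES.
Condition (ii): bk = 770·4 = 3080; vr = 56·55 = 3080. Match? YES.
Both conditions hold? YES.

YES


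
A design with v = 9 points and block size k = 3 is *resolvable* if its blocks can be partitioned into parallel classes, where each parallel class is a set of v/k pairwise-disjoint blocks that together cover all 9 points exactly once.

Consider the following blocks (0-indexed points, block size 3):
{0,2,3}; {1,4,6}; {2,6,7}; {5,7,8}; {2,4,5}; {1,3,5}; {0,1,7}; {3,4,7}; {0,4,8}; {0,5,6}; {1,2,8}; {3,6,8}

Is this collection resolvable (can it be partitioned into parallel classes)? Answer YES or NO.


v = 9, block size k = 3, number of blocks = 12.
For resolvability, blocks must partition into parallel classes of size v/k = 3.
Total blocks must therefore be a multiple of 3: 12 = 3·4 + 0 ⇒ divisible ✓.
Greedy packing gives 4 candidate class(es). Each should be a full parallel class (size 3, covers all 9 points).
  Class 1 (3 blocks): {0,2,3}; {1,4,6}; {5,7,8}. Points covered: [0, 1, 2, 3, 4, 5, 6, 7, 8].
  Class 2 (3 blocks): {2,6,7}; {1,3,5}; {0,4,8}. Points covered: [0, 1, 2, 3, 4, 5, 6, 7, 8].
  Class 3 (3 blocks): {2,4,5}; {0,1,7}; {3,6,8}. Points covered: [0, 1, 2, 3, 4, 5, 6, 7, 8].
  Class 4 (3 blocks): {3,4,7}; {0,5,6}; {1,2,8}. Points covered: [0, 1, 2, 3, 4, 5, 6, 7, 8].
All classes full (size 3)? YES. All classes cover every point? YES.
Resolvable? YES.

YES


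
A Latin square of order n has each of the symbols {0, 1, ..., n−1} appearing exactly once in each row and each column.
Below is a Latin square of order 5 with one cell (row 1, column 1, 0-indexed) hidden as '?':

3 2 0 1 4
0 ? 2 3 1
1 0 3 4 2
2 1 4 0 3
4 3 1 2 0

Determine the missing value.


Row 1 contains symbols [0, 1, 2, 3] — missing [4].
Column 1 contains symbols [0, 1, 2, 3] — missing [4].
The missing symbol must appear in both missing sets; intersection = [4].
Therefore the hidden value is 4.

Missing value = 4.


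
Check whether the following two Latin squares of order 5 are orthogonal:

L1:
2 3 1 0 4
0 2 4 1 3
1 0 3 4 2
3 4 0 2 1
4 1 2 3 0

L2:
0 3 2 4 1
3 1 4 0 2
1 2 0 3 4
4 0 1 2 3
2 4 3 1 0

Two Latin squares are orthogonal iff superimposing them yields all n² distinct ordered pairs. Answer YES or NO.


Form the n² = 25 superimposed pairs (L1[i][j], L2[i][j]), row by row (rows and columns indexed from 0):
row 0: (2,0) (3,3) (1,2) (0,4) (4,1)
row 1: (0,3) (2,1) (4,4) (1,0) (3,2)
row 2: (1,1) (0,2) (3,0) (4,3) (2,4)
row 3: (3,4) (4,0) (0,1) (2,2) (1,3)
row 4: (4,2) (1,4) (2,3) (3,1) (0,0)
Orthogonality requires all 25 pairs distinct.
Check by first coordinate: for each symbol s of L1, list the L2 entries in the n cells where L1 = s; they must all differ.
  L1 = 0: L2 entries (in reading order) 4, 3, 2, 1, 0 — all 5 distinct ✓
  L1 = 1: L2 entries (in reading order) 2, 0, 1, 3, 4 — all 5 distinct ✓
  L1 = 2: L2 entries (in reading order) 0, 1, 4, 2, 3 — all 5 distinct ✓
  L1 = 3: L2 entries (in reading order) 3, 2, 0, 4, 1 — all 5 distinct ✓
  L1 = 4: L2 entries (in reading order) 1, 4, 3, 0, 2 — all 5 distinct ✓
Every symbol of L1 meets every symbol of L2 exactly once, so all 25 pairs are distinct (25 of 25).
Conclusion: YES.

YES


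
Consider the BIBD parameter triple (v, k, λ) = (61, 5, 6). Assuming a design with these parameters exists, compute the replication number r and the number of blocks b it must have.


Any 2-(v, k, λ) BIBD satisfies two necessary conditions:
  (i)  Each point sits in r blocks, and counting incidences through any fixed point gives r(k − 1) = λ(v − 1), so r = λ(v − 1)/(k − 1).
  (ii) Total incidences bk = vr, so b = vr/k.
Step 1: r = λ(v − 1)/(k − 1) = 6·(61 − 1)/(5 − 1) = 6·60/4 = 360/4 = 90.
Step 2: b = vr/k = 61·90/5 = 5490/5 = 1098.
Check integrality: r = 90 ∈ Z ✓, b = 1098 ∈ Z ✓.
(These identities are necessary conditions: they determine r and b for any design with these parameters, but do not by themselves prove that one exists.)

r = 90, b = 1098.


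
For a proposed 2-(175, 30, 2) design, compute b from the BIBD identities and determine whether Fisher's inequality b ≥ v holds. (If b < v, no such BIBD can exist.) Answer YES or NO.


r = λ(v − 1)/(k − 1) = 2·174/29 = 12.
b = vr/k = 175·12/30 = 70.
Fisher's inequality: b ≥ v ⇔ 70 ≥ 175? NO.

NO


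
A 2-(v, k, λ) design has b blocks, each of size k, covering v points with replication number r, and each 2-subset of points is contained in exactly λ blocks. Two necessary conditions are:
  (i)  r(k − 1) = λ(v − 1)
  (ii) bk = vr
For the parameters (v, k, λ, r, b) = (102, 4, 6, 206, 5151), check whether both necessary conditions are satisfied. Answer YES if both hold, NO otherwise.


Condition (i): r(k − 1) = 206·3 = 618; λ(v − 1) = 6·101 = 606. Match? NO.
Condition (ii): bk = 5151·4 = 20604; vr = 102·206 = 21012. Match? NO.
Both conditions hold? NO.

NO


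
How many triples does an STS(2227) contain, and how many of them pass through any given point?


An STS(v) is a 2-(v, 3, 1) BIBD: block size k = 3, λ = 1.
Replication: r(k − 1) = λ(v − 1) ⇒ r·2 = 2227 − 1 = 2226 ⇒ r = 1113.
Block count: bk = vr ⇒ b·3 = 2227·1113 = 2478651 ⇒ b = 826217.

r = 1113, b = 826217.


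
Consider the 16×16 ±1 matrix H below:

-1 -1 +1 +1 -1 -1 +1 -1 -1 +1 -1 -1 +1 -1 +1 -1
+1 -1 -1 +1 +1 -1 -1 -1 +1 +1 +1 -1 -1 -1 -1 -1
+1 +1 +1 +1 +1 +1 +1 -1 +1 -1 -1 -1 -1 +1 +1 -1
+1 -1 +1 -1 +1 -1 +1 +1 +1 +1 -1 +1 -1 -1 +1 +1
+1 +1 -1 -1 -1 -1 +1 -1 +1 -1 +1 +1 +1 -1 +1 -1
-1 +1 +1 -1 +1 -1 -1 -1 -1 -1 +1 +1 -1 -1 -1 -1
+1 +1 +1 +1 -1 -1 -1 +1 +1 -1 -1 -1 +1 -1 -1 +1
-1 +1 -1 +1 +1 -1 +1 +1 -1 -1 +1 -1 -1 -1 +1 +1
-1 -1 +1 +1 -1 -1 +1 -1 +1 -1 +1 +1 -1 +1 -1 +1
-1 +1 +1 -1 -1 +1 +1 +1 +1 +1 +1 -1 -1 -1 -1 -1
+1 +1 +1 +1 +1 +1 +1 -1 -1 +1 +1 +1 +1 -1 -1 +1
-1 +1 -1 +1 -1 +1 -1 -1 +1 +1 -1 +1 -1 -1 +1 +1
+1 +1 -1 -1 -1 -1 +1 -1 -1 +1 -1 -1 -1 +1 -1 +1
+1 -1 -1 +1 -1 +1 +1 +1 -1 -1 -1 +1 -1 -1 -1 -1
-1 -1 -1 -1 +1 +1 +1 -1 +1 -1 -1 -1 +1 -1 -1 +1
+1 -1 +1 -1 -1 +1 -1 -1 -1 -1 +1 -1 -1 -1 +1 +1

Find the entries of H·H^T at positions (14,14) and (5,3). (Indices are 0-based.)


Row 3 of H: [1, -1, 1, -1, 1, -1, 1, 1, 1, 1, -1, 1, -1, -1, 1, 1].
Row 5 of H: [-1, 1, 1, -1, 1, -1, -1, -1, -1, -1, 1, 1, -1, -1, -1, -1].
Row 14 of H: [-1, -1, -1, -1, 1, 1, 1, -1, 1, -1, -1, -1, 1, -1, -1, 1].
(H·H^T)[14][14] = Σ_j H[14][j]·H[14][j] = (-1)² + (-1)² + (-1)² + (-1)² + (1)² + (1)² + (1)² + (-1)² + (1)² + (-1)² + (-1)² + (-1)² + (1)² + (-1)² + (-1)² + (1)² = 1 + 1 + 1 + 1 + 1 + 1 + 1 + 1 + 1 + 1 + 1 + 1 + 1 + 1 + 1 + 1 = 16.
(H·H^T)[5][3] = Σ_j H[5][j]·H[3][j] = (-1)·(1) + (1)·(-1) + (1)·(1) + (-1)·(-1) + (1)·(1) + (-1)·(-1) + (-1)·(1) + (-1)·(1) + (-1)·(1) + (-1)·(1) + (1)·(-1) + (1)·(1) + (-1)·(-1) + (-1)·(-1) + (-1)·(1) + (-1)·(1) = -1 + -1 + 1 + 1 + 1 + 1 + -1 + -1 + -1 + -1 + -1 + 1 + 1 + 1 + -1 + -1 = -2.
Rows 5 and 3 are not orthogonal (dot product = -2 ≠ 0), so H is not a Hadamard matrix.

(14,14) entry = 16; (5,3) entry = -2.


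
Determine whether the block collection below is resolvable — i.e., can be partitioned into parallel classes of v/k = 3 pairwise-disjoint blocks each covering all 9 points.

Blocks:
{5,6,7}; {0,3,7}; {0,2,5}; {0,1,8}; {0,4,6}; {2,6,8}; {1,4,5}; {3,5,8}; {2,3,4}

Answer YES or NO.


v = 9, block size k = 3, number of blocks = 9.
For resolvability, blocks must partition into parallel classes of size v/k = 3.
Total blocks must therefore be a multiple of 3: 9 = 3·3 + 0 ⇒ divisible ✓.
Consider block {0,2,5}. It intersects every other block in the collection, so no parallel class of size 3 can contain it.
Since every block must belong to some parallel class in a resolution, the collection cannot be partitioned into parallel classes.
Resolvable? NO.

NO


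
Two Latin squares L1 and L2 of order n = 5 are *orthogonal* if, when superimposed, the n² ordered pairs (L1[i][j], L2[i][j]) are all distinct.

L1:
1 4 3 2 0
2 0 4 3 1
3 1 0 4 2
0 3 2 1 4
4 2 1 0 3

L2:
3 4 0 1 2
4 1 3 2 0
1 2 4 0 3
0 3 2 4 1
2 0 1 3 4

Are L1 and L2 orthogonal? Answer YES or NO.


Form the n² = 25 superimposed pairs (L1[i][j], L2[i][j]), row by row (rows and columns indexed from 0):
row 0: (1,3) (4,4) (3,0) (2,1) (0,2)
row 1: (2,4) (0,1) (4,3) (3,2) (1,0)
row 2: (3,1) (1,2) (0,4) (4,0) (2,3)
row 3: (0,0) (3,3) (2,2) (1,4) (4,1)
row 4: (4,2) (2,0) (1,1) (0,3) (3,4)
Orthogonality requires all 25 pairs distinct.
Check by first coordinate: for each symbol s of L1, list the L2 entries in the n cells where L1 = s; they must all differ.
  L1 = 0: L2 entries (in reading order) 2, 1, 4, 0, 3 — all 5 distinct ✓
  L1 = 1: L2 entries (in reading order) 3, 0, 2, 4, 1 — all 5 distinct ✓
  L1 = 2: L2 entries (in reading order) 1, 4, 3, 2, 0 — all 5 distinct ✓
  L1 = 3: L2 entries (in reading order) 0, 2, 1, 3, 4 — all 5 distinct ✓
  L1 = 4: L2 entries (in reading order) 4, 3, 0, 1, 2 — all 5 distinct ✓
Every symbol of L1 meets every symbol of L2 exactly once, so all 25 pairs are distinct (25 of 25).
Conclusion: YES.

YES


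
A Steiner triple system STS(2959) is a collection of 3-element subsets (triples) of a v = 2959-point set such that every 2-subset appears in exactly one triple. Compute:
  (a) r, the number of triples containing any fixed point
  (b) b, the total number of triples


An STS(v) is a 2-(v, 3, 1) BIBD: block size k = 3, λ = 1.
Replication: r(k − 1) = λ(v − 1) ⇒ r·2 = 2959 − 1 = 2958 ⇒ r = 1479.
Block count: b = v(v − 1)/6 = 2959·2958/6 = 8752722/6 = 1458787.
(Check via bk = vr: 1458787·3 = 4376361 = 2959·1479 = 4376361 ✓.)

r = 1479, b = 1458787.


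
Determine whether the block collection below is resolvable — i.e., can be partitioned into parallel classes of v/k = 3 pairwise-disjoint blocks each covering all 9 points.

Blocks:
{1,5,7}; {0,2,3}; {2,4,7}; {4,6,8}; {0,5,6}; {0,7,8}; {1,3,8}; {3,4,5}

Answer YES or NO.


v = 9, block size k = 3, number of blocks = 8.
For resolvability, blocks must partition into parallel classes of size v/k = 3.
Total blocks must therefore be a multiple of 3: 8 = 3·2 + 2 ⇒ not divisible ✗.
Resolvable? NO.

NO


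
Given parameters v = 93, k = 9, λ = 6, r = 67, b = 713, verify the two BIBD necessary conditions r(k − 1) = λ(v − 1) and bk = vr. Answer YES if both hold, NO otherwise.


Condition (i): r(k − 1) = 67·8 = 536; λ(v − 1) = 6·92 = 552. Match? NO.
Condition (ii): bk = 713·9 = 6417; vr = 93·67 = 6231. Match? NO.
Both conditions hold? NO.

NO


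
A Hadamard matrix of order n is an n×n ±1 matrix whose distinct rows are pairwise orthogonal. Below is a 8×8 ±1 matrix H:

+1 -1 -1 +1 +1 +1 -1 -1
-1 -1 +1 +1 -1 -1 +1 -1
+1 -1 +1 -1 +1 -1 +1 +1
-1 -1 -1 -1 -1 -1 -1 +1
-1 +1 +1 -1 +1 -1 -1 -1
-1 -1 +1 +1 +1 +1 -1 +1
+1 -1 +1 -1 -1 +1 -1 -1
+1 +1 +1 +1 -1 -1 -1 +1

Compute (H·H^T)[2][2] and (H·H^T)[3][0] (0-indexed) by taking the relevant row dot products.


Row 0 of H: [1, -1, -1, 1, 1, 1, -1, -1].
Row 2 of H: [1, -1, 1, -1, 1, -1, 1, 1].
Row 3 of H: [-1, -1, -1, -1, -1, -1, -1, 1].
(H·H^T)[2][2] = Σ_j H[2][j]·H[2][j] = (1)² + (-1)² + (1)² + (-1)² + (1)² + (-1)² + (1)² + (1)² = 1 + 1 + 1 + 1 + 1 + 1 + 1 + 1 = 8.
(H·H^T)[3][0] = Σ_j H[3][j]·H[0][j] = (-1)·(1) + (-1)·(-1) + (-1)·(-1) + (-1)·(1) + (-1)·(1) + (-1)·(1) + (-1)·(-1) + (1)·(-1) = -1 + 1 + 1 + -1 + -1 + -1 + 1 + -1 = -2.
Rows 3 and 0 are not orthogonal (dot product = -2 ≠ 0), so H is not a Hadamard matrix.

(2,2) entry = 8; (3,0) entry = -2.


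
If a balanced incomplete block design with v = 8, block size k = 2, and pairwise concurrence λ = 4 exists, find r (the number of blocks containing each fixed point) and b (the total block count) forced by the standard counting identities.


Any 2-(v, k, λ) BIBD satisfies two necessary conditions:
  (i)  Each point sits in r blocks, and counting incidences through any fixed point gives r(k − 1) = λ(v − 1), so r = λ(v − 1)/(k − 1).
  (ii) Total incidences bk = vr, so b = vr/k.
Step 1: r = λ(v − 1)/(k − 1) = 4·(8 − 1)/(2 − 1) = 4·7/1 = 28/1 = 28.
Step 2: b = vr/k = 8·28/2 = 224/2 = 112.
Check integrality: r = 28 ∈ Z ✓, b = 112 ∈ Z ✓.
(These identities are necessary conditions: they determine r and b for any design with these parameters, but do not by themselves prove that one exists.)

r = 28, b = 112.


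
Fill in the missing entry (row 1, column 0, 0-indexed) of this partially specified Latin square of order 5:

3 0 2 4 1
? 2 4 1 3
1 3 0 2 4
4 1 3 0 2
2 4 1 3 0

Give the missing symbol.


Row 1 contains symbols [1, 2, 3, 4] — missing [0].
Column 0 contains symbols [1, 2, 3, 4] — missing [0].
The missing symbol must appear in both missing sets; intersection = [0].
Therefore the hidden value is 0.

Missing value = 0.


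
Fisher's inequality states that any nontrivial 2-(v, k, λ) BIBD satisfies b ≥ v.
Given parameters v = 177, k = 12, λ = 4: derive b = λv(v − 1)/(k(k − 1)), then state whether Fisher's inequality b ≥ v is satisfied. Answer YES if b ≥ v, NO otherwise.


b = λv(v − 1)/(k(k − 1)) = 4·177·176/(12·11) = 124608/132 = 944.
Compare with v = 177: b ≥ v, so Fisher's inequality holds.

YES


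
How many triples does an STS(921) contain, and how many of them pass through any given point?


An STS(v) is a 2-(v, 3, 1) BIBD: block size k = 3, λ = 1.
Replication: r(k − 1) = λ(v − 1) ⇒ r·2 = 921 − 1 = 920 ⇒ r = 460.
Block count: b = v(v − 1)/6 = 921·920/6 = 847320/6 = 141220.

r = 460, b = 141220.
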